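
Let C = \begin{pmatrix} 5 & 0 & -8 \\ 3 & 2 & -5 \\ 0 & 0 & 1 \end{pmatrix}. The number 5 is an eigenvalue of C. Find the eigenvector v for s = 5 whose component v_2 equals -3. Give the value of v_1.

-3

C − 5I = [[0, 0, -8], [3, -3, -5], [0, 0, -4]].
Solving (C − 5I)v = 0 gives the eigenspace spanned by (-3, -3, 0).
With v_2 = -3, v = (-3, -3, 0), so v_1 = -3.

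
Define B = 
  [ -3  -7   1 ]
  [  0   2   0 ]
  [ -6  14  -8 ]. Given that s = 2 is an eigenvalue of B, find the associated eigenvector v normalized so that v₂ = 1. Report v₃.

B − 2I = [[-5, -7, 1], [0, 0, 0], [-6, 14, -10]].
Solving (B − 2I)v = 0 gives the eigenspace spanned by (-1, 1, 2).
With v₂ = 1, v = (-1, 1, 2), so v₃ = 2.

2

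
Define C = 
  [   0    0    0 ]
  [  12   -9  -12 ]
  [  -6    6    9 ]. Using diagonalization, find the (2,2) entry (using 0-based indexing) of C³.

81

Characteristic polynomial: μ^3 - 9μ = μ(μ - 3)(μ + 3), so the eigenvalues are -3, 0, 3.
μ=0: eigenvector (1, 4, -2).
μ=-3: eigenvector (0, 2, -1).
μ=3: eigenvector (0, -1, 1).
P = [[1, 0, 0], [4, 2, -1], [-2, -1, 1]], D = diag(0, -3, 3), P⁻¹ = [[1, 0, 0], [-2, 1, 1], [0, 1, 2]].
C³ = P·diag(0, -27, 27)·P⁻¹ = [[0, 0, 0], [108, -81, -108], [-54, 54, 81]].
The requested entry is 81.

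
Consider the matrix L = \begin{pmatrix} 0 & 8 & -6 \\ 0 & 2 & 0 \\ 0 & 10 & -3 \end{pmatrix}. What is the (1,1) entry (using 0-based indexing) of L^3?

Characteristic polynomial: μ^3 + μ^2 - 6μ = μ(μ - 2)(μ + 3), so the eigenvalues are -3, 0, 2.
μ=0: eigenvector (1, 0, 0).
μ=2: eigenvector (-2, 1, 2).
μ=-3: eigenvector (2, 0, 1).
P = [[1, -2, 2], [0, 1, 0], [0, 2, 1]], D = diag(0, 2, -3), P⁻¹ = [[1, 6, -2], [0, 1, 0], [0, -2, 1]].
L³ = P·diag(0, 8, -27)·P⁻¹ = [[0, 92, -54], [0, 8, 0], [0, 70, -27]].
The requested entry is 8.

8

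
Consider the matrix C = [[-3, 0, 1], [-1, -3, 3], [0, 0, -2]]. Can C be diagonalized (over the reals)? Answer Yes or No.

Characteristic polynomial: p(μ) = μ^3 + 8μ^2 + 21μ + 18 = (μ + 2)(μ + 3)^2.
μ = -3 has algebraic multiplicity 2; rank(C + 3I) = 2, so geometric multiplicity = 1.
Geometric multiplicity < algebraic multiplicity, so C is not diagonalizable.

No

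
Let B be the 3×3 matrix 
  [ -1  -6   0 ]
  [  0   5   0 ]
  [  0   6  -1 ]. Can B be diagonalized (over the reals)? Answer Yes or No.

Yes

Characteristic polynomial: p(r) = r^3 - 3r^2 - 9r - 5 = (r - 5)(r + 1)^2.
r = -1 has algebraic multiplicity 2; rank(B + 1I) = 1, so geometric multiplicity = 2.
Every eigenvalue has geometric = algebraic multiplicity, so B is diagonalizable.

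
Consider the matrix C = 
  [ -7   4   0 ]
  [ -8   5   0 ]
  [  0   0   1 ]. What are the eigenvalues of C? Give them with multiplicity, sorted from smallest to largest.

-3, 1, 1

Characteristic polynomial: p(t) = t^3 + t^2 - 5t + 3 = (t - 1)^2(t + 3).
Roots (with multiplicity): -3, 1, 1.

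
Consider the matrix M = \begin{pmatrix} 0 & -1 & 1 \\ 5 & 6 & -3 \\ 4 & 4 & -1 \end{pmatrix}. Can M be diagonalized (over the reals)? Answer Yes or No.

Characteristic polynomial: p(t) = t^3 - 5t^2 + 7t - 3 = (t - 3)(t - 1)^2.
t = 1 has algebraic multiplicity 2; rank(M − 1I) = 2, so geometric multiplicity = 1.
Geometric multiplicity < algebraic multiplicity, so M is not diagonalizable.

No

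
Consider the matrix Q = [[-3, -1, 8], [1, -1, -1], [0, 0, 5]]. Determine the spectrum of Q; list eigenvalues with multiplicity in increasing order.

-2, -2, 5

Characteristic polynomial: p(μ) = μ^3 - μ^2 - 16μ - 20 = (μ - 5)(μ + 2)^2.
Roots (with multiplicity): -2, -2, 5.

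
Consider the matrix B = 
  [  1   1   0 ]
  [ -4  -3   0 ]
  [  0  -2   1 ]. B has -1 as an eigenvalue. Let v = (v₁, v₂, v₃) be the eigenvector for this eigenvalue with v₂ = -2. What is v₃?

B + 1I = [[2, 1, 0], [-4, -2, 0], [0, -2, 2]].
Solving (B + 1I)v = 0 gives the eigenspace spanned by (1, -2, -2).
With v₂ = -2, v = (1, -2, -2), so v₃ = -2.

-2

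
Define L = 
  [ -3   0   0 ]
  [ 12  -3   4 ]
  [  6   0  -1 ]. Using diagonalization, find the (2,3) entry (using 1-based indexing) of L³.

52

Characteristic polynomial: r^3 + 7r^2 + 15r + 9 = (r + 1)(r + 3)^2, so the eigenvalues are -3, -3, -1.
r=-1: eigenvector (0, 2, 1).
r=-3: eigenvector (0, 1, 0).
r=-3: eigenvector (-1, 0, 3).
P = [[0, 0, -1], [2, 1, 0], [1, 0, 3]], D = diag(-1, -3, -3), P⁻¹ = [[3, 0, 1], [-6, 1, -2], [-1, 0, 0]].
L³ = P·diag(-1, -27, -27)·P⁻¹ = [[-27, 0, 0], [156, -27, 52], [78, 0, -1]].
The requested entry is 52.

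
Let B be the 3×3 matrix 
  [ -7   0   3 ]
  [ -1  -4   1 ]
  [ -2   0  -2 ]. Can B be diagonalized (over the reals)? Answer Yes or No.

Yes

Characteristic polynomial: p(t) = t^3 + 13t^2 + 56t + 80 = (t + 4)^2(t + 5).
t = -4 has algebraic multiplicity 2; rank(B + 4I) = 1, so geometric multiplicity = 2.
Every eigenvalue has geometric = algebraic multiplicity, so B is diagonalizable.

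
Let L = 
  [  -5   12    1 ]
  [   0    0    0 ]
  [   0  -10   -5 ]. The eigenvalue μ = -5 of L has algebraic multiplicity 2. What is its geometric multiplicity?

L + 5I = [[0, 12, 1], [0, 5, 0], [0, -10, 0]].
This matrix has rank 2, so its null space has dimension 3 − 2 = 1.

1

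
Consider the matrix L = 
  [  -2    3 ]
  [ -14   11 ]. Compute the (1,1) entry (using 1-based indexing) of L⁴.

-1958

Characteristic polynomial: r^2 - 9r + 20 = (r - 5)(r - 4), so the eigenvalues are 4, 5.
r=5: eigenvector (3, 7).
r=4: eigenvector (1, 2).
P = [[3, 1], [7, 2]], D = diag(5, 4), P⁻¹ = [[-2, 1], [7, -3]].
L⁴ = P·diag(625, 256)·P⁻¹ = [[-1958, 1107], [-5166, 2839]].
The requested entry is -1958.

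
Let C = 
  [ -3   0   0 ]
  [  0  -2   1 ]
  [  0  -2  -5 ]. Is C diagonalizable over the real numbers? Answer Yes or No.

Yes

Characteristic polynomial: p(t) = t^3 + 10t^2 + 33t + 36 = (t + 3)^2(t + 4).
t = -3 has algebraic multiplicity 2; rank(C + 3I) = 1, so geometric multiplicity = 2.
Every eigenvalue has geometric = algebraic multiplicity, so C is diagonalizable.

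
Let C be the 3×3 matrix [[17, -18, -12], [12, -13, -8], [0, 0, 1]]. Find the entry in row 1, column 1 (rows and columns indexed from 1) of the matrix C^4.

Characteristic polynomial: μ^3 - 5μ^2 - μ + 5 = (μ - 5)(μ - 1)(μ + 1), so the eigenvalues are -1, 1, 5.
μ=5: eigenvector (3, 2, 0).
μ=-1: eigenvector (1, 1, 0).
μ=1: eigenvector (3, 2, 1).
P = [[3, 1, 3], [2, 1, 2], [0, 0, 1]], D = diag(5, -1, 1), P⁻¹ = [[1, -1, -1], [-2, 3, 0], [0, 0, 1]].
C⁴ = P·diag(625, 1, 1)·P⁻¹ = [[1873, -1872, -1872], [1248, -1247, -1248], [0, 0, 1]].
The requested entry is 1873.

1873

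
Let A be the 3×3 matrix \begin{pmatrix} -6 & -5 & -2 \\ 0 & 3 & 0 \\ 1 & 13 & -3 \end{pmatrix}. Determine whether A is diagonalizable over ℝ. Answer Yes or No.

Characteristic polynomial: p(t) = t^3 + 6t^2 - 7t - 60 = (t - 3)(t + 4)(t + 5).
All 3 eigenvalues are distinct, so A is diagonalizable.

Yes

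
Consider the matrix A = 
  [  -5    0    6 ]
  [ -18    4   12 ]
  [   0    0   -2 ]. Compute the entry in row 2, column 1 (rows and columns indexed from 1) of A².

18

Characteristic polynomial: s^3 + 3s^2 - 18s - 40 = (s - 4)(s + 2)(s + 5), so the eigenvalues are -5, -2, 4.
s=-5: eigenvector (1, 2, 0).
s=-2: eigenvector (2, 4, 1).
s=4: eigenvector (0, 1, 0).
P = [[1, 2, 0], [2, 4, 1], [0, 1, 0]], D = diag(-5, -2, 4), P⁻¹ = [[1, 0, -2], [0, 0, 1], [-2, 1, 0]].
A² = P·diag(25, 4, 16)·P⁻¹ = [[25, 0, -42], [18, 16, -84], [0, 0, 4]].
The requested entry is 18.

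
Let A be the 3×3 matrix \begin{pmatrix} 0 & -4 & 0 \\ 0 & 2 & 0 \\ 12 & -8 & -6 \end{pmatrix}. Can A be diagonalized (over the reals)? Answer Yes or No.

Yes

Characteristic polynomial: p(λ) = λ^3 + 4λ^2 - 12λ = λ(λ - 2)(λ + 6).
All 3 eigenvalues are distinct, so A is diagonalizable.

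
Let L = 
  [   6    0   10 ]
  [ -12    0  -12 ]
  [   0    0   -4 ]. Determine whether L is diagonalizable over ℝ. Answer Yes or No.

Yes

Characteristic polynomial: p(λ) = λ^3 - 2λ^2 - 24λ = λ(λ - 6)(λ + 4).
All 3 eigenvalues are distinct, so L is diagonalizable.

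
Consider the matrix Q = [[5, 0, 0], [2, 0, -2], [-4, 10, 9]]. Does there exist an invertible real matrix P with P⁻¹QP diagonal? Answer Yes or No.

Yes

Characteristic polynomial: p(t) = t^3 - 14t^2 + 65t - 100 = (t - 5)^2(t - 4).
t = 5 has algebraic multiplicity 2; rank(Q − 5I) = 1, so geometric multiplicity = 2.
Every eigenvalue has geometric = algebraic multiplicity, so Q is diagonalizable.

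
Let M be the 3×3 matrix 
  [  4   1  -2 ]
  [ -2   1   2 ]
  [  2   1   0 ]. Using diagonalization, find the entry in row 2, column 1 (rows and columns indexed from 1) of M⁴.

-30

Characteristic polynomial: r^3 - 5r^2 + 8r - 4 = (r - 2)^2(r - 1), so the eigenvalues are 1, 2, 2.
r=2: eigenvector (3, -2, 2).
r=1: eigenvector (1, -1, 1).
r=2: eigenvector (2, -2, 1).
P = [[3, 1, 2], [-2, -1, -2], [2, 1, 1]], D = diag(2, 1, 2), P⁻¹ = [[1, 1, 0], [-2, -1, 2], [0, -1, -1]].
M⁴ = P·diag(16, 1, 16)·P⁻¹ = [[46, 15, -30], [-30, 1, 30], [30, 15, -14]].
The requested entry is -30.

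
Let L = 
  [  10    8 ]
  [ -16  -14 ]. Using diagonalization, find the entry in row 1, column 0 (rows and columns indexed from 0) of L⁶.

Characteristic polynomial: λ^2 + 4λ - 12 = (λ - 2)(λ + 6), so the eigenvalues are -6, 2.
λ=2: eigenvector (1, -1).
λ=-6: eigenvector (-1, 2).
P = [[1, -1], [-1, 2]], D = diag(2, -6), P⁻¹ = [[2, 1], [1, 1]].
L⁶ = P·diag(64, 46656)·P⁻¹ = [[-46528, -46592], [93184, 93248]].
The requested entry is 93184.

93184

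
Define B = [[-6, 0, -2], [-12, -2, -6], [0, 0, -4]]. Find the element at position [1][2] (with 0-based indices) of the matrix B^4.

3120

Characteristic polynomial: t^3 + 12t^2 + 44t + 48 = (t + 2)(t + 4)(t + 6), so the eigenvalues are -6, -4, -2.
t=-6: eigenvector (1, 3, 0).
t=-2: eigenvector (0, 1, 0).
t=-4: eigenvector (-1, -3, 1).
P = [[1, 0, -1], [3, 1, -3], [0, 0, 1]], D = diag(-6, -2, -4), P⁻¹ = [[1, 0, 1], [-3, 1, 0], [0, 0, 1]].
B⁴ = P·diag(1296, 16, 256)·P⁻¹ = [[1296, 0, 1040], [3840, 16, 3120], [0, 0, 256]].
The requested entry is 3120.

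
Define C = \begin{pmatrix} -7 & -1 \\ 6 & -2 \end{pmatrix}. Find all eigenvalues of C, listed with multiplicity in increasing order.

Characteristic polynomial: p(r) = r^2 + 9r + 20 = (r + 4)(r + 5).
Roots (with multiplicity): -5, -4.

-5, -4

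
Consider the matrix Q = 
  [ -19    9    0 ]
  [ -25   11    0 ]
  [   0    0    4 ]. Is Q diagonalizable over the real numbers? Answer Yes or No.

No

Characteristic polynomial: p(t) = t^3 + 4t^2 - 16t - 64 = (t - 4)(t + 4)^2.
t = -4 has algebraic multiplicity 2; rank(Q + 4I) = 2, so geometric multiplicity = 1.
Geometric multiplicity < algebraic multiplicity, so Q is not diagonalizable.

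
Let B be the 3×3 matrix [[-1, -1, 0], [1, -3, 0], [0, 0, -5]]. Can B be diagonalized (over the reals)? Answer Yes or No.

No

Characteristic polynomial: p(r) = r^3 + 9r^2 + 24r + 20 = (r + 2)^2(r + 5).
r = -2 has algebraic multiplicity 2; rank(B + 2I) = 2, so geometric multiplicity = 1.
Geometric multiplicity < algebraic multiplicity, so B is not diagonalizable.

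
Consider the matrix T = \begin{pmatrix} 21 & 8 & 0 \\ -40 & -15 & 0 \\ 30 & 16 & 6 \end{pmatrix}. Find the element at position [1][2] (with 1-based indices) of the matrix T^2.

Characteristic polynomial: r^3 - 12r^2 + 41r - 30 = (r - 6)(r - 5)(r - 1), so the eigenvalues are 1, 5, 6.
r=5: eigenvector (1, -2, 2).
r=1: eigenvector (-2, 5, -4).
r=6: eigenvector (0, 0, 1).
P = [[1, -2, 0], [-2, 5, 0], [2, -4, 1]], D = diag(5, 1, 6), P⁻¹ = [[5, 2, 0], [2, 1, 0], [-2, 0, 1]].
T² = P·diag(25, 1, 36)·P⁻¹ = [[121, 48, 0], [-240, -95, 0], [170, 96, 36]].
The requested entry is 48.

48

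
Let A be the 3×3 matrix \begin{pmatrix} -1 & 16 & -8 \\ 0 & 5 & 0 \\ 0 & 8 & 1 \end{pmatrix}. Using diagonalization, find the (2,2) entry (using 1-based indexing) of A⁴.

Characteristic polynomial: r^3 - 5r^2 - r + 5 = (r - 5)(r - 1)(r + 1), so the eigenvalues are -1, 1, 5.
r=-1: eigenvector (1, 0, 0).
r=5: eigenvector (0, 1, 2).
r=1: eigenvector (-4, 0, 1).
P = [[1, 0, -4], [0, 1, 0], [0, 2, 1]], D = diag(-1, 5, 1), P⁻¹ = [[1, -8, 4], [0, 1, 0], [0, -2, 1]].
A⁴ = P·diag(1, 625, 1)·P⁻¹ = [[1, 0, 0], [0, 625, 0], [0, 1248, 1]].
The requested entry is 625.

625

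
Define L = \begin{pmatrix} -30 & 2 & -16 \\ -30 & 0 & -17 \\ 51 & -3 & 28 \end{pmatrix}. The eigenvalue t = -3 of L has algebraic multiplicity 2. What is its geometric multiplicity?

1

L + 3I = [[-27, 2, -16], [-30, 3, -17], [51, -3, 31]].
This matrix has rank 2, so its null space has dimension 3 − 2 = 1.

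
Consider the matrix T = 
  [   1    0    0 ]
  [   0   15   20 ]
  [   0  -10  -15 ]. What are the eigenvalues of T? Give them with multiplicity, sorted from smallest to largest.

Characteristic polynomial: p(r) = r^3 - r^2 - 25r + 25 = (r - 5)(r - 1)(r + 5).
Roots (with multiplicity): -5, 1, 5.

-5, 1, 5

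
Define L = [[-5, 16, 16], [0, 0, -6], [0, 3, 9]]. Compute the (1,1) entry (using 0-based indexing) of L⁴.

-1134

Characteristic polynomial: r^3 - 4r^2 - 27r + 90 = (r - 6)(r - 3)(r + 5), so the eigenvalues are -5, 3, 6.
r=6: eigenvector (0, -1, 1).
r=3: eigenvector (2, 2, -1).
r=-5: eigenvector (1, 0, 0).
P = [[0, 2, 1], [-1, 2, 0], [1, -1, 0]], D = diag(6, 3, -5), P⁻¹ = [[0, 1, 2], [0, 1, 1], [1, -2, -2]].
L⁴ = P·diag(1296, 81, 625)·P⁻¹ = [[625, -1088, -1088], [0, -1134, -2430], [0, 1215, 2511]].
The requested entry is -1134.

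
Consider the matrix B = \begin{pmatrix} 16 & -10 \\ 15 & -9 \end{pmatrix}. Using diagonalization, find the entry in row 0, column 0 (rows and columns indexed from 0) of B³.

Characteristic polynomial: t^2 - 7t + 6 = (t - 6)(t - 1), so the eigenvalues are 1, 6.
t=1: eigenvector (2, 3).
t=6: eigenvector (1, 1).
P = [[2, 1], [3, 1]], D = diag(1, 6), P⁻¹ = [[-1, 1], [3, -2]].
B³ = P·diag(1, 216)·P⁻¹ = [[646, -430], [645, -429]].
The requested entry is 646.

646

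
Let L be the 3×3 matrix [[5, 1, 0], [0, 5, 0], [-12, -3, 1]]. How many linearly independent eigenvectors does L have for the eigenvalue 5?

1

L − 5I = [[0, 1, 0], [0, 0, 0], [-12, -3, -4]].
This matrix has rank 2, so its null space has dimension 3 − 2 = 1.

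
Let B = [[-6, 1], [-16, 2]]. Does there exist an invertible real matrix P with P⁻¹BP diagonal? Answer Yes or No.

Characteristic polynomial: p(r) = r^2 + 4r + 4 = (r + 2)^2.
r = -2 has algebraic multiplicity 2; rank(B + 2I) = 1, so geometric multiplicity = 1.
Geometric multiplicity < algebraic multiplicity, so B is not diagonalizable.

No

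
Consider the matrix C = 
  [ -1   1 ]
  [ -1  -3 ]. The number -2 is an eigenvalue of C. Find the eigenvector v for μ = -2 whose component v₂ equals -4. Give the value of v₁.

4

C + 2I = [[1, 1], [-1, -1]].
Solving (C + 2I)v = 0 gives the eigenspace spanned by (4, -4).
With v₂ = -4, v = (4, -4), so v₁ = 4.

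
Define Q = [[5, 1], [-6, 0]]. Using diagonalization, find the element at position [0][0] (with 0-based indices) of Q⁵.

665

Characteristic polynomial: s^2 - 5s + 6 = (s - 3)(s - 2), so the eigenvalues are 2, 3.
s=2: eigenvector (1, -3).
s=3: eigenvector (1, -2).
P = [[1, 1], [-3, -2]], D = diag(2, 3), P⁻¹ = [[-2, -1], [3, 1]].
Q⁵ = P·diag(32, 243)·P⁻¹ = [[665, 211], [-1266, -390]].
The requested entry is 665.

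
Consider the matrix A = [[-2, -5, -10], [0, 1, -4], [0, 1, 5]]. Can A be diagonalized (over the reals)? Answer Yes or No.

No

Characteristic polynomial: p(λ) = λ^3 - 4λ^2 - 3λ + 18 = (λ - 3)^2(λ + 2).
λ = 3 has algebraic multiplicity 2; rank(A − 3I) = 2, so geometric multiplicity = 1.
Geometric multiplicity < algebraic multiplicity, so A is not diagonalizable.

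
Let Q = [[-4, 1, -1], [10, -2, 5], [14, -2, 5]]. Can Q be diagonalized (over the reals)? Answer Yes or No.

Characteristic polynomial: p(λ) = λ^3 + λ^2 - 8λ - 12 = (λ - 3)(λ + 2)^2.
λ = -2 has algebraic multiplicity 2; rank(Q + 2I) = 2, so geometric multiplicity = 1.
Geometric multiplicity < algebraic multiplicity, so Q is not diagonalizable.

No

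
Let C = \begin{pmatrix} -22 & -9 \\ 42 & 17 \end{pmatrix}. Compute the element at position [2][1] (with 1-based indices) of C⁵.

Characteristic polynomial: λ^2 + 5λ + 4 = (λ + 1)(λ + 4), so the eigenvalues are -4, -1.
λ=-4: eigenvector (1, -2).
λ=-1: eigenvector (-3, 7).
P = [[1, -3], [-2, 7]], D = diag(-4, -1), P⁻¹ = [[7, 3], [2, 1]].
C⁵ = P·diag(-1024, -1)·P⁻¹ = [[-7162, -3069], [14322, 6137]].
The requested entry is 14322.

14322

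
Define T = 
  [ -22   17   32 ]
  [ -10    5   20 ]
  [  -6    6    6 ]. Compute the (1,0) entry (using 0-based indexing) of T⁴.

1250

Characteristic polynomial: s^3 + 11s^2 + 30s = s(s + 5)(s + 6), so the eigenvalues are -6, -5, 0.
s=-5: eigenvector (1, 1, 0).
s=0: eigenvector (-3, -2, -1).
s=-6: eigenvector (2, 0, 1).
P = [[1, -3, 2], [1, -2, 0], [0, -1, 1]], D = diag(-5, 0, -6), P⁻¹ = [[2, -1, -4], [1, -1, -2], [1, -1, -1]].
T⁴ = P·diag(625, 0, 1296)·P⁻¹ = [[3842, -3217, -5092], [1250, -625, -2500], [1296, -1296, -1296]].
The requested entry is 1250.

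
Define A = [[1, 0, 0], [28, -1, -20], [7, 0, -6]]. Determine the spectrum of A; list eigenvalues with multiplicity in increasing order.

-6, -1, 1

Characteristic polynomial: p(λ) = λ^3 + 6λ^2 - λ - 6 = (λ - 1)(λ + 1)(λ + 6).
Roots (with multiplicity): -6, -1, 1.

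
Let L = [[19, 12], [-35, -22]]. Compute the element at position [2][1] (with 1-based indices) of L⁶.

Characteristic polynomial: μ^2 + 3μ + 2 = (μ + 1)(μ + 2), so the eigenvalues are -2, -1.
μ=-1: eigenvector (3, -5).
μ=-2: eigenvector (4, -7).
P = [[3, 4], [-5, -7]], D = diag(-1, -2), P⁻¹ = [[7, 4], [-5, -3]].
L⁶ = P·diag(1, 64)·P⁻¹ = [[-1259, -756], [2205, 1324]].
The requested entry is 2205.

2205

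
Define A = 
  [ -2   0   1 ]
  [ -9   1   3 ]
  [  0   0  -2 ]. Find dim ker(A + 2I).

A + 2I = [[0, 0, 1], [-9, 3, 3], [0, 0, 0]].
This matrix has rank 2, so its null space has dimension 3 − 2 = 1.

1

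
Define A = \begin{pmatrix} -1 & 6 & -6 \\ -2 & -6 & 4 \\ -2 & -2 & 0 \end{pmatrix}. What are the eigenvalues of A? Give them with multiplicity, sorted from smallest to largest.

Characteristic polynomial: p(s) = s^3 + 7s^2 + 14s + 8 = (s + 1)(s + 2)(s + 4).
Roots (with multiplicity): -4, -2, -1.

-4, -2, -1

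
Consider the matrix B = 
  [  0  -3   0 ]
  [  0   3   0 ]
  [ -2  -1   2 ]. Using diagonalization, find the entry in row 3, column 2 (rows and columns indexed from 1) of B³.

Characteristic polynomial: μ^3 - 5μ^2 + 6μ = μ(μ - 3)(μ - 2), so the eigenvalues are 0, 2, 3.
μ=0: eigenvector (1, 0, 1).
μ=2: eigenvector (0, 0, 1).
μ=3: eigenvector (-1, 1, 1).
P = [[1, 0, -1], [0, 0, 1], [1, 1, 1]], D = diag(0, 2, 3), P⁻¹ = [[1, 1, 0], [-1, -2, 1], [0, 1, 0]].
B³ = P·diag(0, 8, 27)·P⁻¹ = [[0, -27, 0], [0, 27, 0], [-8, 11, 8]].
The requested entry is 11.

11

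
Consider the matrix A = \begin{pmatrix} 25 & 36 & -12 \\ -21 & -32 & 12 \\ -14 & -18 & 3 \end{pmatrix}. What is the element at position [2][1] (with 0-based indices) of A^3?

-378

Characteristic polynomial: μ^3 + 4μ^2 - 17μ - 60 = (μ - 4)(μ + 3)(μ + 5), so the eigenvalues are -5, -3, 4.
μ=-5: eigenvector (-2, 2, 1).
μ=4: eigenvector (4, -3, -2).
μ=-3: eigenvector (-3, 3, 2).
P = [[-2, 4, -3], [2, -3, 3], [1, -2, 2]], D = diag(-5, 4, -3), P⁻¹ = [[0, 2, -3], [1, 1, 0], [1, 0, 2]].
A³ = P·diag(-125, 64, -27)·P⁻¹ = [[337, 756, -588], [-273, -692, 588], [-182, -378, 267]].
The requested entry is -378.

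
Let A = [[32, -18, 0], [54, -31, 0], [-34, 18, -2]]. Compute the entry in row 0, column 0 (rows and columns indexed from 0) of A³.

Characteristic polynomial: r^3 + r^2 - 22r - 40 = (r - 5)(r + 2)(r + 4), so the eigenvalues are -4, -2, 5.
r=5: eigenvector (2, 3, -2).
r=-4: eigenvector (1, 2, -1).
r=-2: eigenvector (0, 0, 1).
P = [[2, 1, 0], [3, 2, 0], [-2, -1, 1]], D = diag(5, -4, -2), P⁻¹ = [[2, -1, 0], [-3, 2, 0], [1, 0, 1]].
A³ = P·diag(125, -64, -8)·P⁻¹ = [[692, -378, 0], [1134, -631, 0], [-700, 378, -8]].
The requested entry is 692.

692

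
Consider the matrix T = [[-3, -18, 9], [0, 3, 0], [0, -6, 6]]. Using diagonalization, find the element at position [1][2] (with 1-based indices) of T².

-54

Characteristic polynomial: r^3 - 6r^2 - 9r + 54 = (r - 6)(r - 3)(r + 3), so the eigenvalues are -3, 3, 6.
r=-3: eigenvector (1, 0, 0).
r=3: eigenvector (0, 1, 2).
r=6: eigenvector (1, 0, 1).
P = [[1, 0, 1], [0, 1, 0], [0, 2, 1]], D = diag(-3, 3, 6), P⁻¹ = [[1, 2, -1], [0, 1, 0], [0, -2, 1]].
T² = P·diag(9, 9, 36)·P⁻¹ = [[9, -54, 27], [0, 9, 0], [0, -54, 36]].
The requested entry is -54.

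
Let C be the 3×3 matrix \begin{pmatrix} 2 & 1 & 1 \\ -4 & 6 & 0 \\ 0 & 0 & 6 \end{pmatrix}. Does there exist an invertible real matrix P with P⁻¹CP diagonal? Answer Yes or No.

No

Characteristic polynomial: p(μ) = μ^3 - 14μ^2 + 64μ - 96 = (μ - 6)(μ - 4)^2.
μ = 4 has algebraic multiplicity 2; rank(C − 4I) = 2, so geometric multiplicity = 1.
Geometric multiplicity < algebraic multiplicity, so C is not diagonalizable.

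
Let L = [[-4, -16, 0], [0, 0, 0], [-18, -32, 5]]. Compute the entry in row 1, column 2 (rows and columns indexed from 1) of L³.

Characteristic polynomial: λ^3 - λ^2 - 20λ = λ(λ - 5)(λ + 4), so the eigenvalues are -4, 0, 5.
λ=-4: eigenvector (1, 0, 2).
λ=0: eigenvector (-4, 1, -8).
λ=5: eigenvector (0, 0, 1).
P = [[1, -4, 0], [0, 1, 0], [2, -8, 1]], D = diag(-4, 0, 5), P⁻¹ = [[1, 4, 0], [0, 1, 0], [-2, 0, 1]].
L³ = P·diag(-64, 0, 125)·P⁻¹ = [[-64, -256, 0], [0, 0, 0], [-378, -512, 125]].
The requested entry is -256.

-256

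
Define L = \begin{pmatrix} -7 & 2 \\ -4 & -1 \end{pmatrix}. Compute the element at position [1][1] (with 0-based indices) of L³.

71

Characteristic polynomial: λ^2 + 8λ + 15 = (λ + 3)(λ + 5), so the eigenvalues are -5, -3.
λ=-5: eigenvector (1, 1).
λ=-3: eigenvector (1, 2).
P = [[1, 1], [1, 2]], D = diag(-5, -3), P⁻¹ = [[2, -1], [-1, 1]].
L³ = P·diag(-125, -27)·P⁻¹ = [[-223, 98], [-196, 71]].
The requested entry is 71.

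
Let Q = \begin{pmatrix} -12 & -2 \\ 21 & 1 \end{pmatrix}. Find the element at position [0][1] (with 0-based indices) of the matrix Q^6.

Characteristic polynomial: t^2 + 11t + 30 = (t + 5)(t + 6), so the eigenvalues are -6, -5.
t=-5: eigenvector (-2, 7).
t=-6: eigenvector (1, -3).
P = [[-2, 1], [7, -3]], D = diag(-5, -6), P⁻¹ = [[3, 1], [7, 2]].
Q⁶ = P·diag(15625, 46656)·P⁻¹ = [[232842, 62062], [-651651, -170561]].
The requested entry is 62062.

62062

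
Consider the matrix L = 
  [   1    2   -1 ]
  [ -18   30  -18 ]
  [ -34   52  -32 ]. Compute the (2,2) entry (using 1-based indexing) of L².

Characteristic polynomial: r^3 + r^2 - 24r + 36 = (r - 3)(r - 2)(r + 6), so the eigenvalues are -6, 2, 3.
r=2: eigenvector (1, 0, -1).
r=3: eigenvector (-1, -2, -2).
r=-6: eigenvector (0, 1, 2).
P = [[1, -1, 0], [0, -2, 1], [-1, -2, 2]], D = diag(2, 3, -6), P⁻¹ = [[2, -2, 1], [1, -2, 1], [2, -3, 2]].
L² = P·diag(4, 9, 36)·P⁻¹ = [[-1, 10, -5], [54, -72, 54], [118, -172, 122]].
The requested entry is -72.

-72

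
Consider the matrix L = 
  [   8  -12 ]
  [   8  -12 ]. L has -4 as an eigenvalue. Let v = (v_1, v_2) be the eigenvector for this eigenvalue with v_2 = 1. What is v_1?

1

L + 4I = [[12, -12], [8, -8]].
Solving (L + 4I)v = 0 gives the eigenspace spanned by (1, 1).
With v_2 = 1, v = (1, 1), so v_1 = 1.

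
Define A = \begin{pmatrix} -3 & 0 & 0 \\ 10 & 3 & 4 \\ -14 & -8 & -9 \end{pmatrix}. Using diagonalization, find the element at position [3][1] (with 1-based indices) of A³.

Characteristic polynomial: s^3 + 9s^2 + 23s + 15 = (s + 1)(s + 3)(s + 5), so the eigenvalues are -5, -3, -1.
s=-3: eigenvector (1, -1, -1).
s=-5: eigenvector (0, 1, -2).
s=-1: eigenvector (0, 1, -1).
P = [[1, 0, 0], [-1, 1, 1], [-1, -2, -1]], D = diag(-3, -5, -1), P⁻¹ = [[1, 0, 0], [-2, -1, -1], [3, 2, 1]].
A³ = P·diag(-27, -125, -1)·P⁻¹ = [[-27, 0, 0], [274, 123, 124], [-470, -248, -249]].
The requested entry is -470.

-470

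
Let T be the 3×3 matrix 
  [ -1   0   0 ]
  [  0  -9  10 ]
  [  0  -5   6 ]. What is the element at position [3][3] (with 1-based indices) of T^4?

Characteristic polynomial: s^3 + 4s^2 - s - 4 = (s - 1)(s + 1)(s + 4), so the eigenvalues are -4, -1, 1.
s=-1: eigenvector (1, 0, 0).
s=1: eigenvector (0, 1, 1).
s=-4: eigenvector (0, -2, -1).
P = [[1, 0, 0], [0, 1, -2], [0, 1, -1]], D = diag(-1, 1, -4), P⁻¹ = [[1, 0, 0], [0, -1, 2], [0, -1, 1]].
T⁴ = P·diag(1, 1, 256)·P⁻¹ = [[1, 0, 0], [0, 511, -510], [0, 255, -254]].
The requested entry is -254.

-254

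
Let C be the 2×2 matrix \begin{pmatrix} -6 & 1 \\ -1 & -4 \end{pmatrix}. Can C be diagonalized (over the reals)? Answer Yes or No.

Characteristic polynomial: p(t) = t^2 + 10t + 25 = (t + 5)^2.
t = -5 has algebraic multiplicity 2; rank(C + 5I) = 1, so geometric multiplicity = 1.
Geometric multiplicity < algebraic multiplicity, so C is not diagonalizable.

No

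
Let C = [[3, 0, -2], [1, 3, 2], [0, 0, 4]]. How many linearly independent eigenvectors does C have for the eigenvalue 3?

1

C − 3I = [[0, 0, -2], [1, 0, 2], [0, 0, 1]].
This matrix has rank 2, so its null space has dimension 3 − 2 = 1.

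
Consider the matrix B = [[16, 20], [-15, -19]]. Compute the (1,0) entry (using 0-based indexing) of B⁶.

12285

Characteristic polynomial: r^2 + 3r - 4 = (r - 1)(r + 4), so the eigenvalues are -4, 1.
r=1: eigenvector (4, -3).
r=-4: eigenvector (-1, 1).
P = [[4, -1], [-3, 1]], D = diag(1, -4), P⁻¹ = [[1, 1], [3, 4]].
B⁶ = P·diag(1, 4096)·P⁻¹ = [[-12284, -16380], [12285, 16381]].
The requested entry is 12285.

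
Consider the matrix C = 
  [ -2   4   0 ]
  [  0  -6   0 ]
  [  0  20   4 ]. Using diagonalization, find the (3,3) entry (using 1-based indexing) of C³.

Characteristic polynomial: μ^3 + 4μ^2 - 20μ - 48 = (μ - 4)(μ + 2)(μ + 6), so the eigenvalues are -6, -2, 4.
μ=-2: eigenvector (1, 0, 0).
μ=-6: eigenvector (-1, 1, -2).
μ=4: eigenvector (0, 0, 1).
P = [[1, -1, 0], [0, 1, 0], [0, -2, 1]], D = diag(-2, -6, 4), P⁻¹ = [[1, 1, 0], [0, 1, 0], [0, 2, 1]].
C³ = P·diag(-8, -216, 64)·P⁻¹ = [[-8, 208, 0], [0, -216, 0], [0, 560, 64]].
The requested entry is 64.

64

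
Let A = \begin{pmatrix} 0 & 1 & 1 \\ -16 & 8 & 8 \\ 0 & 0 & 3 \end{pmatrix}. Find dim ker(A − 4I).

A − 4I = [[-4, 1, 1], [-16, 4, 8], [0, 0, -1]].
This matrix has rank 2, so its null space has dimension 3 − 2 = 1.

1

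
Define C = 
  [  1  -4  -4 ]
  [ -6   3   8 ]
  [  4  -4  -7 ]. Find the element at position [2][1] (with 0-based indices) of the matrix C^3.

Characteristic polynomial: t^3 + 3t^2 - t - 3 = (t - 1)(t + 1)(t + 3), so the eigenvalues are -3, -1, 1.
t=-3: eigenvector (1, 1, 0).
t=-1: eigenvector (2, -1, 2).
t=1: eigenvector (1, -1, 1).
P = [[1, 2, 1], [1, -1, -1], [0, 2, 1]], D = diag(-3, -1, 1), P⁻¹ = [[1, 0, -1], [-1, 1, 2], [2, -2, -3]].
C³ = P·diag(-27, -1, 1)·P⁻¹ = [[-23, -4, 20], [-30, 3, 32], [4, -4, -7]].
The requested entry is -4.

-4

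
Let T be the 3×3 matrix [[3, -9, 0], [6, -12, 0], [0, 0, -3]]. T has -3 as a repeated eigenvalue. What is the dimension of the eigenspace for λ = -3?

2

T + 3I = [[6, -9, 0], [6, -9, 0], [0, 0, 0]].
This matrix has rank 1, so its null space has dimension 3 − 1 = 2.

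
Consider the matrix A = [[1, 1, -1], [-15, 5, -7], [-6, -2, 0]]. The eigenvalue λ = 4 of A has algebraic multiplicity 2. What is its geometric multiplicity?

1

A − 4I = [[-3, 1, -1], [-15, 1, -7], [-6, -2, -4]].
This matrix has rank 2, so its null space has dimension 3 − 2 = 1.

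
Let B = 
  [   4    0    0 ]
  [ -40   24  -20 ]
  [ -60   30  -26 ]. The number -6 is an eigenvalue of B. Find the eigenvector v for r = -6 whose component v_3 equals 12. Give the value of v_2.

B + 6I = [[10, 0, 0], [-40, 30, -20], [-60, 30, -20]].
Solving (B + 6I)v = 0 gives the eigenspace spanned by (0, 8, 12).
With v_3 = 12, v = (0, 8, 12), so v_2 = 8.

8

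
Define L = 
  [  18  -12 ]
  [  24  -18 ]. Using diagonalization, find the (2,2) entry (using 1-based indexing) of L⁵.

Characteristic polynomial: r^2 - 36 = (r - 6)(r + 6), so the eigenvalues are -6, 6.
r=-6: eigenvector (-1, -2).
r=6: eigenvector (1, 1).
P = [[-1, 1], [-2, 1]], D = diag(-6, 6), P⁻¹ = [[1, -1], [2, -1]].
L⁵ = P·diag(-7776, 7776)·P⁻¹ = [[23328, -15552], [31104, -23328]].
The requested entry is -23328.

-23328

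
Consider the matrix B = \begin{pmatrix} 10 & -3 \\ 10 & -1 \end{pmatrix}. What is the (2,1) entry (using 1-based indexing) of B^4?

3690

Characteristic polynomial: λ^2 - 9λ + 20 = (λ - 5)(λ - 4), so the eigenvalues are 4, 5.
λ=4: eigenvector (1, 2).
λ=5: eigenvector (-3, -5).
P = [[1, -3], [2, -5]], D = diag(4, 5), P⁻¹ = [[-5, 3], [-2, 1]].
B⁴ = P·diag(256, 625)·P⁻¹ = [[2470, -1107], [3690, -1589]].
The requested entry is 3690.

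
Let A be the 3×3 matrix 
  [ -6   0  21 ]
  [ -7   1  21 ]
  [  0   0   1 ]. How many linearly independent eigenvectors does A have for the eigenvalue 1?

2

A − 1I = [[-7, 0, 21], [-7, 0, 21], [0, 0, 0]].
This matrix has rank 1, so its null space has dimension 3 − 1 = 2.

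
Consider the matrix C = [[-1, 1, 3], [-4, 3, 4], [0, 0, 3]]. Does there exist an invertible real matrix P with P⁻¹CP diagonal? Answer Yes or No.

No

Characteristic polynomial: p(μ) = μ^3 - 5μ^2 + 7μ - 3 = (μ - 3)(μ - 1)^2.
μ = 1 has algebraic multiplicity 2; rank(C − 1I) = 2, so geometric multiplicity = 1.
Geometric multiplicity < algebraic multiplicity, so C is not diagonalizable.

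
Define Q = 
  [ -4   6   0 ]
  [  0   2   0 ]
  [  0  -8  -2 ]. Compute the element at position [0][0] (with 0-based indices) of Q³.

-64

Characteristic polynomial: t^3 + 4t^2 - 4t - 16 = (t - 2)(t + 2)(t + 4), so the eigenvalues are -4, -2, 2.
t=-4: eigenvector (1, 0, 0).
t=2: eigenvector (1, 1, -2).
t=-2: eigenvector (0, 0, 1).
P = [[1, 1, 0], [0, 1, 0], [0, -2, 1]], D = diag(-4, 2, -2), P⁻¹ = [[1, -1, 0], [0, 1, 0], [0, 2, 1]].
Q³ = P·diag(-64, 8, -8)·P⁻¹ = [[-64, 72, 0], [0, 8, 0], [0, -32, -8]].
The requested entry is -64.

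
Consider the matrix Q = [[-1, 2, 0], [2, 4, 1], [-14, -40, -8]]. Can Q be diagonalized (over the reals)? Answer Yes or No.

Characteristic polynomial: p(r) = r^3 + 5r^2 + 8r + 4 = (r + 1)(r + 2)^2.
r = -2 has algebraic multiplicity 2; rank(Q + 2I) = 2, so geometric multiplicity = 1.
Geometric multiplicity < algebraic multiplicity, so Q is not diagonalizable.

No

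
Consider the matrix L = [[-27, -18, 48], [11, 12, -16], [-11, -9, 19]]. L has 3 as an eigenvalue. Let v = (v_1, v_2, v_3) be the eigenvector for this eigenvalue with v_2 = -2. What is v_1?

6

L − 3I = [[-30, -18, 48], [11, 9, -16], [-11, -9, 16]].
Solving (L − 3I)v = 0 gives the eigenspace spanned by (6, -2, 3).
With v_2 = -2, v = (6, -2, 3), so v_1 = 6.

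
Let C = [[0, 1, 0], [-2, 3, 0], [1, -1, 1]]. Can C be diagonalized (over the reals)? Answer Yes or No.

Yes

Characteristic polynomial: p(r) = r^3 - 4r^2 + 5r - 2 = (r - 2)(r - 1)^2.
r = 1 has algebraic multiplicity 2; rank(C − 1I) = 1, so geometric multiplicity = 2.
Every eigenvalue has geometric = algebraic multiplicity, so C is diagonalizable.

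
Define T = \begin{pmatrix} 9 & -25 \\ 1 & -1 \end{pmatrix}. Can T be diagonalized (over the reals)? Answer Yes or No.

Characteristic polynomial: p(s) = s^2 - 8s + 16 = (s - 4)^2.
s = 4 has algebraic multiplicity 2; rank(T − 4I) = 1, so geometric multiplicity = 1.
Geometric multiplicity < algebraic multiplicity, so T is not diagonalizable.

No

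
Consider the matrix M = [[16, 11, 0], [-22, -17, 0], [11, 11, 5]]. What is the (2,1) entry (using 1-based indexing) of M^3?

-682

Characteristic polynomial: t^3 - 4t^2 - 35t + 150 = (t - 5)^2(t + 6), so the eigenvalues are -6, 5, 5.
t=-6: eigenvector (1, -2, 1).
t=5: eigenvector (1, -1, 0).
t=5: eigenvector (0, 0, 1).
P = [[1, 1, 0], [-2, -1, 0], [1, 0, 1]], D = diag(-6, 5, 5), P⁻¹ = [[-1, -1, 0], [2, 1, 0], [1, 1, 1]].
M³ = P·diag(-216, 125, 125)·P⁻¹ = [[466, 341, 0], [-682, -557, 0], [341, 341, 125]].
The requested entry is -682.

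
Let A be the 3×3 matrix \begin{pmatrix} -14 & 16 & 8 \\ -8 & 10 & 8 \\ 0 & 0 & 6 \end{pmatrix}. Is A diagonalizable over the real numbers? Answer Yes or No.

Yes

Characteristic polynomial: p(λ) = λ^3 - 2λ^2 - 36λ + 72 = (λ - 6)(λ - 2)(λ + 6).
All 3 eigenvalues are distinct, so A is diagonalizable.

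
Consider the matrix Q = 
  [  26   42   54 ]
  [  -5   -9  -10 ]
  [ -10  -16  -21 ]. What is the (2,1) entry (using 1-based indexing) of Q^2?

Characteristic polynomial: μ^3 + 4μ^2 - μ - 4 = (μ - 1)(μ + 1)(μ + 4), so the eigenvalues are -4, -1, 1.
μ=-1: eigenvector (-2, 0, 1).
μ=-4: eigenvector (-5, 1, 2).
μ=1: eigenvector (6, -1, -2).
P = [[-2, -5, 6], [0, 1, -1], [1, 2, -2]], D = diag(-1, -4, 1), P⁻¹ = [[0, -2, 1], [1, 2, 2], [1, 1, 2]].
Q² = P·diag(1, 16, 1)·P⁻¹ = [[-74, -150, -150], [15, 31, 30], [30, 60, 61]].
The requested entry is 15.

15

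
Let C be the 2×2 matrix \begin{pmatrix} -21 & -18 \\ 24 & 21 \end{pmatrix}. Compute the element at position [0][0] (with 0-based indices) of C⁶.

Characteristic polynomial: r^2 - 9 = (r - 3)(r + 3), so the eigenvalues are -3, 3.
r=-3: eigenvector (1, -1).
r=3: eigenvector (-3, 4).
P = [[1, -3], [-1, 4]], D = diag(-3, 3), P⁻¹ = [[4, 3], [1, 1]].
C⁶ = P·diag(729, 729)·P⁻¹ = [[729, 0], [0, 729]].
The requested entry is 729.

729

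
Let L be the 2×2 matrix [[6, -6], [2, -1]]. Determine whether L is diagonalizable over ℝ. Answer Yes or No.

Yes

Characteristic polynomial: p(s) = s^2 - 5s + 6 = (s - 3)(s - 2).
All 2 eigenvalues are distinct, so L is diagonalizable.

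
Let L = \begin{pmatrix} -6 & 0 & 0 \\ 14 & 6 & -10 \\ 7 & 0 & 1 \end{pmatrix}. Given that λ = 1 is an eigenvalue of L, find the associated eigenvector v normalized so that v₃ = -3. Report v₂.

L − 1I = [[-7, 0, 0], [14, 5, -10], [7, 0, 0]].
Solving (L − 1I)v = 0 gives the eigenspace spanned by (0, -6, -3).
With v₃ = -3, v = (0, -6, -3), so v₂ = -6.

-6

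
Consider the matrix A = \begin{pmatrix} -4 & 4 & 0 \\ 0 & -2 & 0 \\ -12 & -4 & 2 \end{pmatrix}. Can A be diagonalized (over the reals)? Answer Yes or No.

Yes

Characteristic polynomial: p(s) = s^3 + 4s^2 - 4s - 16 = (s - 2)(s + 2)(s + 4).
All 3 eigenvalues are distinct, so A is diagonalizable.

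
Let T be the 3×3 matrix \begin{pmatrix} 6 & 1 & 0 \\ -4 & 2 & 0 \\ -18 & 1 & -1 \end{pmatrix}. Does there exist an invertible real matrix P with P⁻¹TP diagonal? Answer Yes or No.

Characteristic polynomial: p(μ) = μ^3 - 7μ^2 + 8μ + 16 = (μ - 4)^2(μ + 1).
μ = 4 has algebraic multiplicity 2; rank(T − 4I) = 2, so geometric multiplicity = 1.
Geometric multiplicity < algebraic multiplicity, so T is not diagonalizable.

No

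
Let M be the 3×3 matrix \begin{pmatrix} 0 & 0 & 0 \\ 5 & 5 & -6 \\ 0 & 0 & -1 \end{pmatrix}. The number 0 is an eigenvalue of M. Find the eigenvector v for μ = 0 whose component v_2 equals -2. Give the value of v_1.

M = [[0, 0, 0], [5, 5, -6], [0, 0, -1]].
Solving (M)v = 0 gives the eigenspace spanned by (2, -2, 0).
With v_2 = -2, v = (2, -2, 0), so v_1 = 2.

2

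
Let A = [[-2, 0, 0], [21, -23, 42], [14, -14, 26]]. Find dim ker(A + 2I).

A + 2I = [[0, 0, 0], [21, -21, 42], [14, -14, 28]].
This matrix has rank 1, so its null space has dimension 3 − 1 = 2.

2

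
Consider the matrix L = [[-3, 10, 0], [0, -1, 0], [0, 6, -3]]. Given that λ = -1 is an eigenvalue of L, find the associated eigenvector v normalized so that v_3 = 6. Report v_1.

L + 1I = [[-2, 10, 0], [0, 0, 0], [0, 6, -2]].
Solving (L + 1I)v = 0 gives the eigenspace spanned by (10, 2, 6).
With v_3 = 6, v = (10, 2, 6), so v_1 = 10.

10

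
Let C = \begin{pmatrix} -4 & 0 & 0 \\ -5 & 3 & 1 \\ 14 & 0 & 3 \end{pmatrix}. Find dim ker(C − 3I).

1

C − 3I = [[-7, 0, 0], [-5, 0, 1], [14, 0, 0]].
This matrix has rank 2, so its null space has dimension 3 − 2 = 1.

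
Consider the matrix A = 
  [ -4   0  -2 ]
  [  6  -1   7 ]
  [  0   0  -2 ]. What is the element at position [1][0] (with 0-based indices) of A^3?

126

Characteristic polynomial: μ^3 + 7μ^2 + 14μ + 8 = (μ + 1)(μ + 2)(μ + 4), so the eigenvalues are -4, -2, -1.
μ=-2: eigenvector (-1, -1, 1).
μ=-1: eigenvector (0, 1, 0).
μ=-4: eigenvector (1, -2, 0).
P = [[-1, 0, 1], [-1, 1, -2], [1, 0, 0]], D = diag(-2, -1, -4), P⁻¹ = [[0, 0, 1], [2, 1, 3], [1, 0, 1]].
A³ = P·diag(-8, -1, -64)·P⁻¹ = [[-64, 0, -56], [126, -1, 133], [0, 0, -8]].
The requested entry is 126.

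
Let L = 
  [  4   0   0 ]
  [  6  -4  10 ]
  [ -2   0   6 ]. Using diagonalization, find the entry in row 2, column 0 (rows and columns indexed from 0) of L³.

Characteristic polynomial: r^3 - 6r^2 - 16r + 96 = (r - 6)(r - 4)(r + 4), so the eigenvalues are -4, 4, 6.
r=4: eigenvector (1, 2, 1).
r=-4: eigenvector (0, 1, 0).
r=6: eigenvector (0, 1, 1).
P = [[1, 0, 0], [2, 1, 1], [1, 0, 1]], D = diag(4, -4, 6), P⁻¹ = [[1, 0, 0], [-1, 1, -1], [-1, 0, 1]].
L³ = P·diag(64, -64, 216)·P⁻¹ = [[64, 0, 0], [-24, -64, 280], [-152, 0, 216]].
The requested entry is -152.

-152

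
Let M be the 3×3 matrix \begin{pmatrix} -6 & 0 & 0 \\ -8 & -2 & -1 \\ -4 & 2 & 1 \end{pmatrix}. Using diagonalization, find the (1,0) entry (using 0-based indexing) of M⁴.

2588

Characteristic polynomial: μ^3 + 7μ^2 + 6μ = μ(μ + 1)(μ + 6), so the eigenvalues are -6, -1, 0.
μ=-1: eigenvector (0, -1, 1).
μ=0: eigenvector (0, -1, 2).
μ=-6: eigenvector (1, 2, 0).
P = [[0, 0, 1], [-1, -1, 2], [1, 2, 0]], D = diag(-1, 0, -6), P⁻¹ = [[4, -2, -1], [-2, 1, 1], [1, 0, 0]].
M⁴ = P·diag(1, 0, 1296)·P⁻¹ = [[1296, 0, 0], [2588, 2, 1], [4, -2, -1]].
The requested entry is 2588.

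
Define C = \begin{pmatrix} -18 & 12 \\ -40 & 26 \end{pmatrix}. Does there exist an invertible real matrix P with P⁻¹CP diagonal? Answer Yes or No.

Yes

Characteristic polynomial: p(μ) = μ^2 - 8μ + 12 = (μ - 6)(μ - 2).
All 2 eigenvalues are distinct, so C is diagonalizable.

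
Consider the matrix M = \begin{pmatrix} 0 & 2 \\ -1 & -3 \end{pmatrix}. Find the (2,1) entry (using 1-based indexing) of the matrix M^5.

Characteristic polynomial: s^2 + 3s + 2 = (s + 1)(s + 2), so the eigenvalues are -2, -1.
s=-1: eigenvector (2, -1).
s=-2: eigenvector (-1, 1).
P = [[2, -1], [-1, 1]], D = diag(-1, -2), P⁻¹ = [[1, 1], [1, 2]].
M⁵ = P·diag(-1, -32)·P⁻¹ = [[30, 62], [-31, -63]].
The requested entry is -31.

-31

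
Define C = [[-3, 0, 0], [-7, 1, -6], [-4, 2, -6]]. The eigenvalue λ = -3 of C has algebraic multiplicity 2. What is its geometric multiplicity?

1

C + 3I = [[0, 0, 0], [-7, 4, -6], [-4, 2, -3]].
This matrix has rank 2, so its null space has dimension 3 − 2 = 1.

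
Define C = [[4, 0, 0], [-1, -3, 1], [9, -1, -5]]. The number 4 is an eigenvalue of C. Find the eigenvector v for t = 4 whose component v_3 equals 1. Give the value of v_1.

C − 4I = [[0, 0, 0], [-1, -7, 1], [9, -1, -9]].
Solving (C − 4I)v = 0 gives the eigenspace spanned by (1, 0, 1).
With v_3 = 1, v = (1, 0, 1), so v_1 = 1.

1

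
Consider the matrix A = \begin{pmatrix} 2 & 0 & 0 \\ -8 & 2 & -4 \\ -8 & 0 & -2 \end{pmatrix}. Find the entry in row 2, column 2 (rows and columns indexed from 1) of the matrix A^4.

16

Characteristic polynomial: r^3 - 2r^2 - 4r + 8 = (r - 2)^2(r + 2), so the eigenvalues are -2, 2, 2.
r=2: eigenvector (1, 0, -2).
r=2: eigenvector (0, 1, 0).
r=-2: eigenvector (0, 1, 1).
P = [[1, 0, 0], [0, 1, 1], [-2, 0, 1]], D = diag(2, 2, -2), P⁻¹ = [[1, 0, 0], [-2, 1, -1], [2, 0, 1]].
A⁴ = P·diag(16, 16, 16)·P⁻¹ = [[16, 0, 0], [0, 16, 0], [0, 0, 16]].
The requested entry is 16.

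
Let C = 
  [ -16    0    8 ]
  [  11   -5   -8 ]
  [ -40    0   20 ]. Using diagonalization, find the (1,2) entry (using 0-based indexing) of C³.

-128

Characteristic polynomial: μ^3 + μ^2 - 20μ = μ(μ - 4)(μ + 5), so the eigenvalues are -5, 0, 4.
μ=0: eigenvector (1, -1, 2).
μ=-5: eigenvector (0, 1, 0).
μ=4: eigenvector (2, -2, 5).
P = [[1, 0, 2], [-1, 1, -2], [2, 0, 5]], D = diag(0, -5, 4), P⁻¹ = [[5, 0, -2], [1, 1, 0], [-2, 0, 1]].
C³ = P·diag(0, -125, 64)·P⁻¹ = [[-256, 0, 128], [131, -125, -128], [-640, 0, 320]].
The requested entry is -128.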